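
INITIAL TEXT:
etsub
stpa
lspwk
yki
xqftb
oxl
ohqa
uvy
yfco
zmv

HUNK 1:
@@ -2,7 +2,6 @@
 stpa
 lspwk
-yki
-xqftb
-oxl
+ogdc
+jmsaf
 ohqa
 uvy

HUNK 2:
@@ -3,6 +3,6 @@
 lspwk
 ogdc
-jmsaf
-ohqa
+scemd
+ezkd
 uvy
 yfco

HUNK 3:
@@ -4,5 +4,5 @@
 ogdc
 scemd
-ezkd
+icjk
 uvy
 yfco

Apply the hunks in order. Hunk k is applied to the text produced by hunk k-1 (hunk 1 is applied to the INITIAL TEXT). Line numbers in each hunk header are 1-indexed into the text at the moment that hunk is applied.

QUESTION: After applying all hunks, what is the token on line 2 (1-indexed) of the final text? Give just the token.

Hunk 1: at line 2 remove [yki,xqftb,oxl] add [ogdc,jmsaf] -> 9 lines: etsub stpa lspwk ogdc jmsaf ohqa uvy yfco zmv
Hunk 2: at line 3 remove [jmsaf,ohqa] add [scemd,ezkd] -> 9 lines: etsub stpa lspwk ogdc scemd ezkd uvy yfco zmv
Hunk 3: at line 4 remove [ezkd] add [icjk] -> 9 lines: etsub stpa lspwk ogdc scemd icjk uvy yfco zmv
Final line 2: stpa

Answer: stpa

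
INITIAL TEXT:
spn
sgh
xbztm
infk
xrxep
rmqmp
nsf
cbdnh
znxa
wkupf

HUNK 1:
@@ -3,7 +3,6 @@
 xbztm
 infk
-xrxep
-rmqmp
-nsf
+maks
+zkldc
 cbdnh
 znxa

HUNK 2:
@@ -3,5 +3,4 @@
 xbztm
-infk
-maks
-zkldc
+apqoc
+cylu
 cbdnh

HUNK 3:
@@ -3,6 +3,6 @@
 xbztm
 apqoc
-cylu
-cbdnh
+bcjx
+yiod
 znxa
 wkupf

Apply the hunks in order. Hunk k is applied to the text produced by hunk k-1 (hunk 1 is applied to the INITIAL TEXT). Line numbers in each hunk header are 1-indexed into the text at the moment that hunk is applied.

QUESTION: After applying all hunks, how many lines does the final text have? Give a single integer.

Answer: 8

Derivation:
Hunk 1: at line 3 remove [xrxep,rmqmp,nsf] add [maks,zkldc] -> 9 lines: spn sgh xbztm infk maks zkldc cbdnh znxa wkupf
Hunk 2: at line 3 remove [infk,maks,zkldc] add [apqoc,cylu] -> 8 lines: spn sgh xbztm apqoc cylu cbdnh znxa wkupf
Hunk 3: at line 3 remove [cylu,cbdnh] add [bcjx,yiod] -> 8 lines: spn sgh xbztm apqoc bcjx yiod znxa wkupf
Final line count: 8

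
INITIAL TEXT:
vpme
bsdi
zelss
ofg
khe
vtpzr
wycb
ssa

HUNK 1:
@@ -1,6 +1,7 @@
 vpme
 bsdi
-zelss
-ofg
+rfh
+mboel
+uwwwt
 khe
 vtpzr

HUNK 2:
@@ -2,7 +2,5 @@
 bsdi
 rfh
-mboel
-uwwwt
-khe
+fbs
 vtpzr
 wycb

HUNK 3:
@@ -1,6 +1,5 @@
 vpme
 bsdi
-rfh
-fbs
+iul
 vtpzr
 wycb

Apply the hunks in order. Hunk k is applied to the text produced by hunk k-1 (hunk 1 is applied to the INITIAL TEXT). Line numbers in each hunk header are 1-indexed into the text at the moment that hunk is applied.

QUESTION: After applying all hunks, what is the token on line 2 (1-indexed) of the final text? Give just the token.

Hunk 1: at line 1 remove [zelss,ofg] add [rfh,mboel,uwwwt] -> 9 lines: vpme bsdi rfh mboel uwwwt khe vtpzr wycb ssa
Hunk 2: at line 2 remove [mboel,uwwwt,khe] add [fbs] -> 7 lines: vpme bsdi rfh fbs vtpzr wycb ssa
Hunk 3: at line 1 remove [rfh,fbs] add [iul] -> 6 lines: vpme bsdi iul vtpzr wycb ssa
Final line 2: bsdi

Answer: bsdi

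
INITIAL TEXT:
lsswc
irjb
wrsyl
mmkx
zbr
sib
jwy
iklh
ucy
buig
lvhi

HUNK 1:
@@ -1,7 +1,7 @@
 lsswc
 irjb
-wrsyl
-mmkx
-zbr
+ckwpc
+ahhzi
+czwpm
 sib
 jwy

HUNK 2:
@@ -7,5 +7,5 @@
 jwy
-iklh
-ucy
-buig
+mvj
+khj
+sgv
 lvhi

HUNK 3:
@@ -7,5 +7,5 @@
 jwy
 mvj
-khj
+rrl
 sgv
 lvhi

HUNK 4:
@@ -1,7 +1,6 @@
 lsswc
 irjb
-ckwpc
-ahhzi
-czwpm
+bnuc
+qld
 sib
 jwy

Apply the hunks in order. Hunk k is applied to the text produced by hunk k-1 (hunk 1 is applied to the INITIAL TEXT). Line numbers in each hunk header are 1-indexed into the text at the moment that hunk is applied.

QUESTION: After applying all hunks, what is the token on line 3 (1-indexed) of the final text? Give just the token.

Hunk 1: at line 1 remove [wrsyl,mmkx,zbr] add [ckwpc,ahhzi,czwpm] -> 11 lines: lsswc irjb ckwpc ahhzi czwpm sib jwy iklh ucy buig lvhi
Hunk 2: at line 7 remove [iklh,ucy,buig] add [mvj,khj,sgv] -> 11 lines: lsswc irjb ckwpc ahhzi czwpm sib jwy mvj khj sgv lvhi
Hunk 3: at line 7 remove [khj] add [rrl] -> 11 lines: lsswc irjb ckwpc ahhzi czwpm sib jwy mvj rrl sgv lvhi
Hunk 4: at line 1 remove [ckwpc,ahhzi,czwpm] add [bnuc,qld] -> 10 lines: lsswc irjb bnuc qld sib jwy mvj rrl sgv lvhi
Final line 3: bnuc

Answer: bnuc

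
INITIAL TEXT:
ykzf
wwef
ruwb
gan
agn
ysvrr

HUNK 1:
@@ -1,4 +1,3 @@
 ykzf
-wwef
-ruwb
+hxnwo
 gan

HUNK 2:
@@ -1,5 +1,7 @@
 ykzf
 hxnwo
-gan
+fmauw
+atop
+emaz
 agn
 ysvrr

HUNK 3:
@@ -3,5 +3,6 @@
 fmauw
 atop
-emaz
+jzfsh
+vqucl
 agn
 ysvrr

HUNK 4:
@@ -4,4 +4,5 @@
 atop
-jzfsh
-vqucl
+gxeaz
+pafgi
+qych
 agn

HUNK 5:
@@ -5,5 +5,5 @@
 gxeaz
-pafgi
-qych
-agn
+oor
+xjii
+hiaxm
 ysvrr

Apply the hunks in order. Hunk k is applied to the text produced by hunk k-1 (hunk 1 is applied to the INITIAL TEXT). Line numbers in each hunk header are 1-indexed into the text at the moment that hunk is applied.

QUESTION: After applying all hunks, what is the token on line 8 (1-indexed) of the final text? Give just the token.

Hunk 1: at line 1 remove [wwef,ruwb] add [hxnwo] -> 5 lines: ykzf hxnwo gan agn ysvrr
Hunk 2: at line 1 remove [gan] add [fmauw,atop,emaz] -> 7 lines: ykzf hxnwo fmauw atop emaz agn ysvrr
Hunk 3: at line 3 remove [emaz] add [jzfsh,vqucl] -> 8 lines: ykzf hxnwo fmauw atop jzfsh vqucl agn ysvrr
Hunk 4: at line 4 remove [jzfsh,vqucl] add [gxeaz,pafgi,qych] -> 9 lines: ykzf hxnwo fmauw atop gxeaz pafgi qych agn ysvrr
Hunk 5: at line 5 remove [pafgi,qych,agn] add [oor,xjii,hiaxm] -> 9 lines: ykzf hxnwo fmauw atop gxeaz oor xjii hiaxm ysvrr
Final line 8: hiaxm

Answer: hiaxm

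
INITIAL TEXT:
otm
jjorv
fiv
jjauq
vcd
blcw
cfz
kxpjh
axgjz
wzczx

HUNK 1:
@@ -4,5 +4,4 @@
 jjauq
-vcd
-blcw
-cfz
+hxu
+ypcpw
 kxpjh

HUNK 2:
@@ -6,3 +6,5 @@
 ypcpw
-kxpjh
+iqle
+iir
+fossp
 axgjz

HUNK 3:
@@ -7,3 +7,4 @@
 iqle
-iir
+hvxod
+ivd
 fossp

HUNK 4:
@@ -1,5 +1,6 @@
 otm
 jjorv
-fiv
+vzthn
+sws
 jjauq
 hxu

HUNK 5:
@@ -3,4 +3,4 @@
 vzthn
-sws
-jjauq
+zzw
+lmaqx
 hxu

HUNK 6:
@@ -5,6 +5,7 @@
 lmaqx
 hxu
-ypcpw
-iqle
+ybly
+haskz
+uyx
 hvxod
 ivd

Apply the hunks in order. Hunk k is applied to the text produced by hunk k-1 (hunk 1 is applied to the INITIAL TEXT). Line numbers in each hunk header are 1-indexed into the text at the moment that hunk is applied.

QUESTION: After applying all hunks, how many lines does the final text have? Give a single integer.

Answer: 14

Derivation:
Hunk 1: at line 4 remove [vcd,blcw,cfz] add [hxu,ypcpw] -> 9 lines: otm jjorv fiv jjauq hxu ypcpw kxpjh axgjz wzczx
Hunk 2: at line 6 remove [kxpjh] add [iqle,iir,fossp] -> 11 lines: otm jjorv fiv jjauq hxu ypcpw iqle iir fossp axgjz wzczx
Hunk 3: at line 7 remove [iir] add [hvxod,ivd] -> 12 lines: otm jjorv fiv jjauq hxu ypcpw iqle hvxod ivd fossp axgjz wzczx
Hunk 4: at line 1 remove [fiv] add [vzthn,sws] -> 13 lines: otm jjorv vzthn sws jjauq hxu ypcpw iqle hvxod ivd fossp axgjz wzczx
Hunk 5: at line 3 remove [sws,jjauq] add [zzw,lmaqx] -> 13 lines: otm jjorv vzthn zzw lmaqx hxu ypcpw iqle hvxod ivd fossp axgjz wzczx
Hunk 6: at line 5 remove [ypcpw,iqle] add [ybly,haskz,uyx] -> 14 lines: otm jjorv vzthn zzw lmaqx hxu ybly haskz uyx hvxod ivd fossp axgjz wzczx
Final line count: 14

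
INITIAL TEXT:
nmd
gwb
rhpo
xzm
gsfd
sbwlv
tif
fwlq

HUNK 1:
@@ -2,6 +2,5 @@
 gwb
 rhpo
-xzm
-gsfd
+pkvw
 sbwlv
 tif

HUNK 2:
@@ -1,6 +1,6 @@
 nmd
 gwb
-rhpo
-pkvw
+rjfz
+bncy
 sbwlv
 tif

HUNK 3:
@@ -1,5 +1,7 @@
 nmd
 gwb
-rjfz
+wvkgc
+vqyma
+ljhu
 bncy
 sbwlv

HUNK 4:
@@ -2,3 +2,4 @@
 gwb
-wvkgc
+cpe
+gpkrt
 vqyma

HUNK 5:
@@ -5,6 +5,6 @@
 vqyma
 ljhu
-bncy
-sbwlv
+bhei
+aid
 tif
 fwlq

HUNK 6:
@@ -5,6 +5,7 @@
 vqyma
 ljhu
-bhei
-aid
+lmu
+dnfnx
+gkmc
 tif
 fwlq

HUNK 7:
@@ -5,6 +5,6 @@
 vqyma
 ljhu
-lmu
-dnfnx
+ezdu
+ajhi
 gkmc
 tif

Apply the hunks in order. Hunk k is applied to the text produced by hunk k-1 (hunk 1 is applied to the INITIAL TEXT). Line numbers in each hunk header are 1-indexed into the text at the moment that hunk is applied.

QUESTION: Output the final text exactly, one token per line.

Answer: nmd
gwb
cpe
gpkrt
vqyma
ljhu
ezdu
ajhi
gkmc
tif
fwlq

Derivation:
Hunk 1: at line 2 remove [xzm,gsfd] add [pkvw] -> 7 lines: nmd gwb rhpo pkvw sbwlv tif fwlq
Hunk 2: at line 1 remove [rhpo,pkvw] add [rjfz,bncy] -> 7 lines: nmd gwb rjfz bncy sbwlv tif fwlq
Hunk 3: at line 1 remove [rjfz] add [wvkgc,vqyma,ljhu] -> 9 lines: nmd gwb wvkgc vqyma ljhu bncy sbwlv tif fwlq
Hunk 4: at line 2 remove [wvkgc] add [cpe,gpkrt] -> 10 lines: nmd gwb cpe gpkrt vqyma ljhu bncy sbwlv tif fwlq
Hunk 5: at line 5 remove [bncy,sbwlv] add [bhei,aid] -> 10 lines: nmd gwb cpe gpkrt vqyma ljhu bhei aid tif fwlq
Hunk 6: at line 5 remove [bhei,aid] add [lmu,dnfnx,gkmc] -> 11 lines: nmd gwb cpe gpkrt vqyma ljhu lmu dnfnx gkmc tif fwlq
Hunk 7: at line 5 remove [lmu,dnfnx] add [ezdu,ajhi] -> 11 lines: nmd gwb cpe gpkrt vqyma ljhu ezdu ajhi gkmc tif fwlq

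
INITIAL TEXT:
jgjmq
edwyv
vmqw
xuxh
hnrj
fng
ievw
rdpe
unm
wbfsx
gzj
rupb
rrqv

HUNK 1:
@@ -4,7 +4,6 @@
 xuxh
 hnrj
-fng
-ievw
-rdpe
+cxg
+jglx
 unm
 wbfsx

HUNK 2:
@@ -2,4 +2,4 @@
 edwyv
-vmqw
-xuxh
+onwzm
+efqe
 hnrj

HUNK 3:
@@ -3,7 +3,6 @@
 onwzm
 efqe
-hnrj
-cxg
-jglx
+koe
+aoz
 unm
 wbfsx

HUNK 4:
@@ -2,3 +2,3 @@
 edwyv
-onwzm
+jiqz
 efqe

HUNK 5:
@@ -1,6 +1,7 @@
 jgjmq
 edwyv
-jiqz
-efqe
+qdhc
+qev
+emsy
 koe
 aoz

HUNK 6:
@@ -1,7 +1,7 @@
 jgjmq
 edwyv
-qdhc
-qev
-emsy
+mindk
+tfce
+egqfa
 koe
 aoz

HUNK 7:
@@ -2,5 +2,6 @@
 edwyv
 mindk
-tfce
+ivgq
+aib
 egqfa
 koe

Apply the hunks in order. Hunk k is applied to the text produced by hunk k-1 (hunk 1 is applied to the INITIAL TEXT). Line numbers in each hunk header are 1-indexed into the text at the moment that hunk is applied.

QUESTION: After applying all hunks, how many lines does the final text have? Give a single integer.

Hunk 1: at line 4 remove [fng,ievw,rdpe] add [cxg,jglx] -> 12 lines: jgjmq edwyv vmqw xuxh hnrj cxg jglx unm wbfsx gzj rupb rrqv
Hunk 2: at line 2 remove [vmqw,xuxh] add [onwzm,efqe] -> 12 lines: jgjmq edwyv onwzm efqe hnrj cxg jglx unm wbfsx gzj rupb rrqv
Hunk 3: at line 3 remove [hnrj,cxg,jglx] add [koe,aoz] -> 11 lines: jgjmq edwyv onwzm efqe koe aoz unm wbfsx gzj rupb rrqv
Hunk 4: at line 2 remove [onwzm] add [jiqz] -> 11 lines: jgjmq edwyv jiqz efqe koe aoz unm wbfsx gzj rupb rrqv
Hunk 5: at line 1 remove [jiqz,efqe] add [qdhc,qev,emsy] -> 12 lines: jgjmq edwyv qdhc qev emsy koe aoz unm wbfsx gzj rupb rrqv
Hunk 6: at line 1 remove [qdhc,qev,emsy] add [mindk,tfce,egqfa] -> 12 lines: jgjmq edwyv mindk tfce egqfa koe aoz unm wbfsx gzj rupb rrqv
Hunk 7: at line 2 remove [tfce] add [ivgq,aib] -> 13 lines: jgjmq edwyv mindk ivgq aib egqfa koe aoz unm wbfsx gzj rupb rrqv
Final line count: 13

Answer: 13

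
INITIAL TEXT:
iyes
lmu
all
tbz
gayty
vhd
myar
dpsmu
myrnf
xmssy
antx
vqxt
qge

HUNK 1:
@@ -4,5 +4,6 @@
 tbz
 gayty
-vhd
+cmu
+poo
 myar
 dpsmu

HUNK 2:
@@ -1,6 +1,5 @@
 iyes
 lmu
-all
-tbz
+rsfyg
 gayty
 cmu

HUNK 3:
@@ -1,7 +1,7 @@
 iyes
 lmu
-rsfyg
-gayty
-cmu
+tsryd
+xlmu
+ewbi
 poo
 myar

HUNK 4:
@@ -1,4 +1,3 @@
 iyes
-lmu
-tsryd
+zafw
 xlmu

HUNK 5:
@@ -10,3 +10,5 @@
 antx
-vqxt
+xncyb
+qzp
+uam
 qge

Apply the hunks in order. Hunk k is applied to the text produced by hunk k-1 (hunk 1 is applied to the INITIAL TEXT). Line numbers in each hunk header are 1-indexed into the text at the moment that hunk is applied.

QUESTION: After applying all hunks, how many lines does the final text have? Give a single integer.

Answer: 14

Derivation:
Hunk 1: at line 4 remove [vhd] add [cmu,poo] -> 14 lines: iyes lmu all tbz gayty cmu poo myar dpsmu myrnf xmssy antx vqxt qge
Hunk 2: at line 1 remove [all,tbz] add [rsfyg] -> 13 lines: iyes lmu rsfyg gayty cmu poo myar dpsmu myrnf xmssy antx vqxt qge
Hunk 3: at line 1 remove [rsfyg,gayty,cmu] add [tsryd,xlmu,ewbi] -> 13 lines: iyes lmu tsryd xlmu ewbi poo myar dpsmu myrnf xmssy antx vqxt qge
Hunk 4: at line 1 remove [lmu,tsryd] add [zafw] -> 12 lines: iyes zafw xlmu ewbi poo myar dpsmu myrnf xmssy antx vqxt qge
Hunk 5: at line 10 remove [vqxt] add [xncyb,qzp,uam] -> 14 lines: iyes zafw xlmu ewbi poo myar dpsmu myrnf xmssy antx xncyb qzp uam qge
Final line count: 14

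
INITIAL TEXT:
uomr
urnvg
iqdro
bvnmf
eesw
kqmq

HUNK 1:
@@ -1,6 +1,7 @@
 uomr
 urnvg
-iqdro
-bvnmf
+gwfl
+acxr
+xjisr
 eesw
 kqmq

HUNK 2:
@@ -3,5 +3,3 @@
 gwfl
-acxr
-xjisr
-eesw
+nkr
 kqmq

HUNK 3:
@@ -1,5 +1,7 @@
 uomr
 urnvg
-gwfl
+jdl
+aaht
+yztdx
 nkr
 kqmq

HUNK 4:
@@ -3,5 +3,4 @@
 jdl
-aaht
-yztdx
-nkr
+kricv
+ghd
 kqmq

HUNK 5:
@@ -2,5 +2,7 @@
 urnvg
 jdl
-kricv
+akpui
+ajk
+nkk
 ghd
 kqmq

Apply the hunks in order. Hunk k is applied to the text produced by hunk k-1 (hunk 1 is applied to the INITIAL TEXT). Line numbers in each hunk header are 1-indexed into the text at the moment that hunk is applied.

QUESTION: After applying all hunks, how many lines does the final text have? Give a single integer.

Hunk 1: at line 1 remove [iqdro,bvnmf] add [gwfl,acxr,xjisr] -> 7 lines: uomr urnvg gwfl acxr xjisr eesw kqmq
Hunk 2: at line 3 remove [acxr,xjisr,eesw] add [nkr] -> 5 lines: uomr urnvg gwfl nkr kqmq
Hunk 3: at line 1 remove [gwfl] add [jdl,aaht,yztdx] -> 7 lines: uomr urnvg jdl aaht yztdx nkr kqmq
Hunk 4: at line 3 remove [aaht,yztdx,nkr] add [kricv,ghd] -> 6 lines: uomr urnvg jdl kricv ghd kqmq
Hunk 5: at line 2 remove [kricv] add [akpui,ajk,nkk] -> 8 lines: uomr urnvg jdl akpui ajk nkk ghd kqmq
Final line count: 8

Answer: 8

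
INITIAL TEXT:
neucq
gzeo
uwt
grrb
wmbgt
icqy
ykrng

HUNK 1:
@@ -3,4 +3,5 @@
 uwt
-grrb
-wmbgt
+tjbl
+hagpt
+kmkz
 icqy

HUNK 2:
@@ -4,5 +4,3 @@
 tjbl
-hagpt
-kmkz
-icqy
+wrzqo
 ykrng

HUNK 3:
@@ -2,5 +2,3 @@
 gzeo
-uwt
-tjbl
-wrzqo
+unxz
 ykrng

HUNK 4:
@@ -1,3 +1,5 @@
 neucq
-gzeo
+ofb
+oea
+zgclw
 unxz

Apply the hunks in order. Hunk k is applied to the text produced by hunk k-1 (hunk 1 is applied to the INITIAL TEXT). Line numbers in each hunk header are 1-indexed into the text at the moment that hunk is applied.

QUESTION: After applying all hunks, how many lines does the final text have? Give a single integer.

Answer: 6

Derivation:
Hunk 1: at line 3 remove [grrb,wmbgt] add [tjbl,hagpt,kmkz] -> 8 lines: neucq gzeo uwt tjbl hagpt kmkz icqy ykrng
Hunk 2: at line 4 remove [hagpt,kmkz,icqy] add [wrzqo] -> 6 lines: neucq gzeo uwt tjbl wrzqo ykrng
Hunk 3: at line 2 remove [uwt,tjbl,wrzqo] add [unxz] -> 4 lines: neucq gzeo unxz ykrng
Hunk 4: at line 1 remove [gzeo] add [ofb,oea,zgclw] -> 6 lines: neucq ofb oea zgclw unxz ykrng
Final line count: 6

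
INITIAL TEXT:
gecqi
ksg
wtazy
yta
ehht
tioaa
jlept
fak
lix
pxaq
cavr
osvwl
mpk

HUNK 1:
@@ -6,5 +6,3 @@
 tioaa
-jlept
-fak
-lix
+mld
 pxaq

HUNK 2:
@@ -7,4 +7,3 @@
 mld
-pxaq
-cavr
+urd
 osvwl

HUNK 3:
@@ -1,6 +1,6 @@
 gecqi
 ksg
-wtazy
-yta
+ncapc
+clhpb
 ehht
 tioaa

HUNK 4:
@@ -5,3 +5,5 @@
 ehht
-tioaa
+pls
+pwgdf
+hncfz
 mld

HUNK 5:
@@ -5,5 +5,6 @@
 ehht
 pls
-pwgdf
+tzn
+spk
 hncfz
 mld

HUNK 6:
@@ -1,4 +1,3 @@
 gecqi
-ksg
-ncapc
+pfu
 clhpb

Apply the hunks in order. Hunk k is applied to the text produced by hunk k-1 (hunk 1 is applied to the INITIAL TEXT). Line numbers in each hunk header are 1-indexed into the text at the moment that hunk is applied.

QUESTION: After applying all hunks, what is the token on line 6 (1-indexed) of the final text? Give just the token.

Answer: tzn

Derivation:
Hunk 1: at line 6 remove [jlept,fak,lix] add [mld] -> 11 lines: gecqi ksg wtazy yta ehht tioaa mld pxaq cavr osvwl mpk
Hunk 2: at line 7 remove [pxaq,cavr] add [urd] -> 10 lines: gecqi ksg wtazy yta ehht tioaa mld urd osvwl mpk
Hunk 3: at line 1 remove [wtazy,yta] add [ncapc,clhpb] -> 10 lines: gecqi ksg ncapc clhpb ehht tioaa mld urd osvwl mpk
Hunk 4: at line 5 remove [tioaa] add [pls,pwgdf,hncfz] -> 12 lines: gecqi ksg ncapc clhpb ehht pls pwgdf hncfz mld urd osvwl mpk
Hunk 5: at line 5 remove [pwgdf] add [tzn,spk] -> 13 lines: gecqi ksg ncapc clhpb ehht pls tzn spk hncfz mld urd osvwl mpk
Hunk 6: at line 1 remove [ksg,ncapc] add [pfu] -> 12 lines: gecqi pfu clhpb ehht pls tzn spk hncfz mld urd osvwl mpk
Final line 6: tzn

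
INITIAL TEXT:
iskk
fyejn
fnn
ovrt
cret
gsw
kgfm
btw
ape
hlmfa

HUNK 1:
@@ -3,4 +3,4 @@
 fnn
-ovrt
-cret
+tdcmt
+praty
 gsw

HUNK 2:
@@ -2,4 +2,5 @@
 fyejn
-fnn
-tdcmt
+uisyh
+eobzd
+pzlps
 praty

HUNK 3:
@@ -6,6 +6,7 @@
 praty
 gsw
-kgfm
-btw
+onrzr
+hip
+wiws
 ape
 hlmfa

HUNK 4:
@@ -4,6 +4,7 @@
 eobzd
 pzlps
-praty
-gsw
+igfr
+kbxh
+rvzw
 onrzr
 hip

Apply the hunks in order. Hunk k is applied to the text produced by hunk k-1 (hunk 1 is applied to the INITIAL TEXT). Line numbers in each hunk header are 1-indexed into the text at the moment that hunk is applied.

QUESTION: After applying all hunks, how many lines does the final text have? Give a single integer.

Answer: 13

Derivation:
Hunk 1: at line 3 remove [ovrt,cret] add [tdcmt,praty] -> 10 lines: iskk fyejn fnn tdcmt praty gsw kgfm btw ape hlmfa
Hunk 2: at line 2 remove [fnn,tdcmt] add [uisyh,eobzd,pzlps] -> 11 lines: iskk fyejn uisyh eobzd pzlps praty gsw kgfm btw ape hlmfa
Hunk 3: at line 6 remove [kgfm,btw] add [onrzr,hip,wiws] -> 12 lines: iskk fyejn uisyh eobzd pzlps praty gsw onrzr hip wiws ape hlmfa
Hunk 4: at line 4 remove [praty,gsw] add [igfr,kbxh,rvzw] -> 13 lines: iskk fyejn uisyh eobzd pzlps igfr kbxh rvzw onrzr hip wiws ape hlmfa
Final line count: 13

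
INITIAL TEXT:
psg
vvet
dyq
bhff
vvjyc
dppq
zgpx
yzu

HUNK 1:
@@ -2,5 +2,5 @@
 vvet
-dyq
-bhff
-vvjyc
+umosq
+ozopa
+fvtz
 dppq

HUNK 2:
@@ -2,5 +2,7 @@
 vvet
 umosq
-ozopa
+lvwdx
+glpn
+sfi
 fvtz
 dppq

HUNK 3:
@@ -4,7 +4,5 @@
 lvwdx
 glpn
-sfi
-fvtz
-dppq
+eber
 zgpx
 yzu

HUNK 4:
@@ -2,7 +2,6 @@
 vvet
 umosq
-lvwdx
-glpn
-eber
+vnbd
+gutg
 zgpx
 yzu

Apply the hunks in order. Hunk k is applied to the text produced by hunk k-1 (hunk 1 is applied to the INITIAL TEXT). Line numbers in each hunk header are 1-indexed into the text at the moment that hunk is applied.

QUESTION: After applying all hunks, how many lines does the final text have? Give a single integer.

Hunk 1: at line 2 remove [dyq,bhff,vvjyc] add [umosq,ozopa,fvtz] -> 8 lines: psg vvet umosq ozopa fvtz dppq zgpx yzu
Hunk 2: at line 2 remove [ozopa] add [lvwdx,glpn,sfi] -> 10 lines: psg vvet umosq lvwdx glpn sfi fvtz dppq zgpx yzu
Hunk 3: at line 4 remove [sfi,fvtz,dppq] add [eber] -> 8 lines: psg vvet umosq lvwdx glpn eber zgpx yzu
Hunk 4: at line 2 remove [lvwdx,glpn,eber] add [vnbd,gutg] -> 7 lines: psg vvet umosq vnbd gutg zgpx yzu
Final line count: 7

Answer: 7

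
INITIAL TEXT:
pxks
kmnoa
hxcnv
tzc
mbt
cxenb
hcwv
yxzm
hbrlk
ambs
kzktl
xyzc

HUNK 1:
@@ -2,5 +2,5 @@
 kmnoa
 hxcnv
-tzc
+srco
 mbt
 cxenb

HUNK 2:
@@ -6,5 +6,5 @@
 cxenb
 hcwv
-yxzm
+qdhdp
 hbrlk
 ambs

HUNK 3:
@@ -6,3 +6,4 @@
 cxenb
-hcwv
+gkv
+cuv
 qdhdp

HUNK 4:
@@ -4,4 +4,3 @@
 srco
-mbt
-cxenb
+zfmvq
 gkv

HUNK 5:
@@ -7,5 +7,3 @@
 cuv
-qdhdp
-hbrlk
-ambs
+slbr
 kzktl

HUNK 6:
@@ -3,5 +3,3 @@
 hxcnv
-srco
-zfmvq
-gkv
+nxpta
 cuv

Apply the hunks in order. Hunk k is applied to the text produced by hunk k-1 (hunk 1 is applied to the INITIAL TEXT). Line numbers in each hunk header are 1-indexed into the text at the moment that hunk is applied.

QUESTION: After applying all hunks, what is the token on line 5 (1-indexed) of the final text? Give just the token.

Hunk 1: at line 2 remove [tzc] add [srco] -> 12 lines: pxks kmnoa hxcnv srco mbt cxenb hcwv yxzm hbrlk ambs kzktl xyzc
Hunk 2: at line 6 remove [yxzm] add [qdhdp] -> 12 lines: pxks kmnoa hxcnv srco mbt cxenb hcwv qdhdp hbrlk ambs kzktl xyzc
Hunk 3: at line 6 remove [hcwv] add [gkv,cuv] -> 13 lines: pxks kmnoa hxcnv srco mbt cxenb gkv cuv qdhdp hbrlk ambs kzktl xyzc
Hunk 4: at line 4 remove [mbt,cxenb] add [zfmvq] -> 12 lines: pxks kmnoa hxcnv srco zfmvq gkv cuv qdhdp hbrlk ambs kzktl xyzc
Hunk 5: at line 7 remove [qdhdp,hbrlk,ambs] add [slbr] -> 10 lines: pxks kmnoa hxcnv srco zfmvq gkv cuv slbr kzktl xyzc
Hunk 6: at line 3 remove [srco,zfmvq,gkv] add [nxpta] -> 8 lines: pxks kmnoa hxcnv nxpta cuv slbr kzktl xyzc
Final line 5: cuv

Answer: cuv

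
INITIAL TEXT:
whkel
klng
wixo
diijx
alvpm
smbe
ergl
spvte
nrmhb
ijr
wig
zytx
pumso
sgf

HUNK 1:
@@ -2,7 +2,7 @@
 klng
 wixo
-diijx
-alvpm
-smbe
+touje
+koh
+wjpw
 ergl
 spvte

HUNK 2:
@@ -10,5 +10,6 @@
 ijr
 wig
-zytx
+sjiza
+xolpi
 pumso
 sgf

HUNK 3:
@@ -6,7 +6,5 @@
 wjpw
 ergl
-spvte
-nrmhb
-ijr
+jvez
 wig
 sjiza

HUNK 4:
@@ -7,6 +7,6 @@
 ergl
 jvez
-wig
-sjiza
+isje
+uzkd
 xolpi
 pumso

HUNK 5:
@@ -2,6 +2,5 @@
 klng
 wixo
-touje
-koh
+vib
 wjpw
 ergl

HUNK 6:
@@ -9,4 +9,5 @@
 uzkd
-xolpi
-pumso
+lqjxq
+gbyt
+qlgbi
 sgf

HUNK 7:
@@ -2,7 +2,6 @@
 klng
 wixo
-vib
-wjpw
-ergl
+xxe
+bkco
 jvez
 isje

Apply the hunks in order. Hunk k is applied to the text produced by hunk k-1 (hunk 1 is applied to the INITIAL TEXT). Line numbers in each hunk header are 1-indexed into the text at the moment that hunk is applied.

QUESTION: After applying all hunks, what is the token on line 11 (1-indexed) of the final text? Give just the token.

Answer: qlgbi

Derivation:
Hunk 1: at line 2 remove [diijx,alvpm,smbe] add [touje,koh,wjpw] -> 14 lines: whkel klng wixo touje koh wjpw ergl spvte nrmhb ijr wig zytx pumso sgf
Hunk 2: at line 10 remove [zytx] add [sjiza,xolpi] -> 15 lines: whkel klng wixo touje koh wjpw ergl spvte nrmhb ijr wig sjiza xolpi pumso sgf
Hunk 3: at line 6 remove [spvte,nrmhb,ijr] add [jvez] -> 13 lines: whkel klng wixo touje koh wjpw ergl jvez wig sjiza xolpi pumso sgf
Hunk 4: at line 7 remove [wig,sjiza] add [isje,uzkd] -> 13 lines: whkel klng wixo touje koh wjpw ergl jvez isje uzkd xolpi pumso sgf
Hunk 5: at line 2 remove [touje,koh] add [vib] -> 12 lines: whkel klng wixo vib wjpw ergl jvez isje uzkd xolpi pumso sgf
Hunk 6: at line 9 remove [xolpi,pumso] add [lqjxq,gbyt,qlgbi] -> 13 lines: whkel klng wixo vib wjpw ergl jvez isje uzkd lqjxq gbyt qlgbi sgf
Hunk 7: at line 2 remove [vib,wjpw,ergl] add [xxe,bkco] -> 12 lines: whkel klng wixo xxe bkco jvez isje uzkd lqjxq gbyt qlgbi sgf
Final line 11: qlgbi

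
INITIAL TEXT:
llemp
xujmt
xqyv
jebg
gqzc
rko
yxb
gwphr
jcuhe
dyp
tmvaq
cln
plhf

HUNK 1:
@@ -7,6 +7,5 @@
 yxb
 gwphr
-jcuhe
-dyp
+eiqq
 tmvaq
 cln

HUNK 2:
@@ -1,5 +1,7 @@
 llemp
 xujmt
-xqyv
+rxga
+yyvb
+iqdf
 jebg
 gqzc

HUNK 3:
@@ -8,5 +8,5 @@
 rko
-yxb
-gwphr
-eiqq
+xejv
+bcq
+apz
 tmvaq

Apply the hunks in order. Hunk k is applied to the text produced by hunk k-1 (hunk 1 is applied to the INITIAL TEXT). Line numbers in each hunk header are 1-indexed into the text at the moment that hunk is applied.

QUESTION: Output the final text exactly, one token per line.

Answer: llemp
xujmt
rxga
yyvb
iqdf
jebg
gqzc
rko
xejv
bcq
apz
tmvaq
cln
plhf

Derivation:
Hunk 1: at line 7 remove [jcuhe,dyp] add [eiqq] -> 12 lines: llemp xujmt xqyv jebg gqzc rko yxb gwphr eiqq tmvaq cln plhf
Hunk 2: at line 1 remove [xqyv] add [rxga,yyvb,iqdf] -> 14 lines: llemp xujmt rxga yyvb iqdf jebg gqzc rko yxb gwphr eiqq tmvaq cln plhf
Hunk 3: at line 8 remove [yxb,gwphr,eiqq] add [xejv,bcq,apz] -> 14 lines: llemp xujmt rxga yyvb iqdf jebg gqzc rko xejv bcq apz tmvaq cln plhf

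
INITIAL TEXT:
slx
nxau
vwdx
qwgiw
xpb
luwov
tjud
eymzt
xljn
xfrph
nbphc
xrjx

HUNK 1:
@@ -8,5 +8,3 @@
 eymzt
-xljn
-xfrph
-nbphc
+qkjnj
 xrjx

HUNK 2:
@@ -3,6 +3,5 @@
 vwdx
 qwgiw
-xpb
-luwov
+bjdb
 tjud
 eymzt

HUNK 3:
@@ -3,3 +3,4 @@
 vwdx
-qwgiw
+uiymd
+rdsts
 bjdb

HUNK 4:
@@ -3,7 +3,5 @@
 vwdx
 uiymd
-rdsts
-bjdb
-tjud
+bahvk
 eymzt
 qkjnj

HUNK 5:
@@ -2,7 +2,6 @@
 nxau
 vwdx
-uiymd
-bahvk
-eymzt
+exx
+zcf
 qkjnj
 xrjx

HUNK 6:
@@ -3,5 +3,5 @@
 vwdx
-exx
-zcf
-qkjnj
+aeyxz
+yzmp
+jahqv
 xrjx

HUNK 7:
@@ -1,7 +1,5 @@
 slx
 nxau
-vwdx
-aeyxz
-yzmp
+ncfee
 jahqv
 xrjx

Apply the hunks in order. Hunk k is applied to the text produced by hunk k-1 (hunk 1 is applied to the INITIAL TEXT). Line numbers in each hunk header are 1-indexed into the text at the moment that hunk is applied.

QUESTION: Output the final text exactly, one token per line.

Hunk 1: at line 8 remove [xljn,xfrph,nbphc] add [qkjnj] -> 10 lines: slx nxau vwdx qwgiw xpb luwov tjud eymzt qkjnj xrjx
Hunk 2: at line 3 remove [xpb,luwov] add [bjdb] -> 9 lines: slx nxau vwdx qwgiw bjdb tjud eymzt qkjnj xrjx
Hunk 3: at line 3 remove [qwgiw] add [uiymd,rdsts] -> 10 lines: slx nxau vwdx uiymd rdsts bjdb tjud eymzt qkjnj xrjx
Hunk 4: at line 3 remove [rdsts,bjdb,tjud] add [bahvk] -> 8 lines: slx nxau vwdx uiymd bahvk eymzt qkjnj xrjx
Hunk 5: at line 2 remove [uiymd,bahvk,eymzt] add [exx,zcf] -> 7 lines: slx nxau vwdx exx zcf qkjnj xrjx
Hunk 6: at line 3 remove [exx,zcf,qkjnj] add [aeyxz,yzmp,jahqv] -> 7 lines: slx nxau vwdx aeyxz yzmp jahqv xrjx
Hunk 7: at line 1 remove [vwdx,aeyxz,yzmp] add [ncfee] -> 5 lines: slx nxau ncfee jahqv xrjx

Answer: slx
nxau
ncfee
jahqv
xrjx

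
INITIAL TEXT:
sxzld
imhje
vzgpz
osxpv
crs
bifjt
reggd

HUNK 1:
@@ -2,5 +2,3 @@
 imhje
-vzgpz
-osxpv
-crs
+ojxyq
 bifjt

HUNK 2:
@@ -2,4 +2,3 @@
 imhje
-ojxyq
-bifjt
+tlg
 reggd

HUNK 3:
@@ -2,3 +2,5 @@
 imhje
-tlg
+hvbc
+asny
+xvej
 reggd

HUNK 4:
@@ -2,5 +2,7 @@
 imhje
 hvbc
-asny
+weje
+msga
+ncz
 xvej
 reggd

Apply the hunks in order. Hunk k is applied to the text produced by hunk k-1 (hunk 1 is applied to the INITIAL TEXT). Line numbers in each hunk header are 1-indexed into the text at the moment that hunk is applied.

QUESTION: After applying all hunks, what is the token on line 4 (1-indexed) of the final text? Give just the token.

Answer: weje

Derivation:
Hunk 1: at line 2 remove [vzgpz,osxpv,crs] add [ojxyq] -> 5 lines: sxzld imhje ojxyq bifjt reggd
Hunk 2: at line 2 remove [ojxyq,bifjt] add [tlg] -> 4 lines: sxzld imhje tlg reggd
Hunk 3: at line 2 remove [tlg] add [hvbc,asny,xvej] -> 6 lines: sxzld imhje hvbc asny xvej reggd
Hunk 4: at line 2 remove [asny] add [weje,msga,ncz] -> 8 lines: sxzld imhje hvbc weje msga ncz xvej reggd
Final line 4: weje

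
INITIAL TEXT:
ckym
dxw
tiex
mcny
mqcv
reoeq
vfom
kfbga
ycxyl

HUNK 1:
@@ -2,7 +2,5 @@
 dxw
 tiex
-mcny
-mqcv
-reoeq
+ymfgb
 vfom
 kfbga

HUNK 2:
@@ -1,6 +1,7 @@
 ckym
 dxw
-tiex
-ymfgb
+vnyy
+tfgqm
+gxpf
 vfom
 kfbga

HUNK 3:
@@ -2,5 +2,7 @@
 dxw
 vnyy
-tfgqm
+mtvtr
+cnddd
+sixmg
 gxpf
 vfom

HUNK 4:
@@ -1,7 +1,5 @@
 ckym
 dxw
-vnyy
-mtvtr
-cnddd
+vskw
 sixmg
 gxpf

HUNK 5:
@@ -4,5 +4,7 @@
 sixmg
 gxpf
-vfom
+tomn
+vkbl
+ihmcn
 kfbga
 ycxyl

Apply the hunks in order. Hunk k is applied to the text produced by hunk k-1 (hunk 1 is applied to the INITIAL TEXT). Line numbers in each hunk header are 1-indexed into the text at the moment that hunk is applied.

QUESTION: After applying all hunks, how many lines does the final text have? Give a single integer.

Answer: 10

Derivation:
Hunk 1: at line 2 remove [mcny,mqcv,reoeq] add [ymfgb] -> 7 lines: ckym dxw tiex ymfgb vfom kfbga ycxyl
Hunk 2: at line 1 remove [tiex,ymfgb] add [vnyy,tfgqm,gxpf] -> 8 lines: ckym dxw vnyy tfgqm gxpf vfom kfbga ycxyl
Hunk 3: at line 2 remove [tfgqm] add [mtvtr,cnddd,sixmg] -> 10 lines: ckym dxw vnyy mtvtr cnddd sixmg gxpf vfom kfbga ycxyl
Hunk 4: at line 1 remove [vnyy,mtvtr,cnddd] add [vskw] -> 8 lines: ckym dxw vskw sixmg gxpf vfom kfbga ycxyl
Hunk 5: at line 4 remove [vfom] add [tomn,vkbl,ihmcn] -> 10 lines: ckym dxw vskw sixmg gxpf tomn vkbl ihmcn kfbga ycxyl
Final line count: 10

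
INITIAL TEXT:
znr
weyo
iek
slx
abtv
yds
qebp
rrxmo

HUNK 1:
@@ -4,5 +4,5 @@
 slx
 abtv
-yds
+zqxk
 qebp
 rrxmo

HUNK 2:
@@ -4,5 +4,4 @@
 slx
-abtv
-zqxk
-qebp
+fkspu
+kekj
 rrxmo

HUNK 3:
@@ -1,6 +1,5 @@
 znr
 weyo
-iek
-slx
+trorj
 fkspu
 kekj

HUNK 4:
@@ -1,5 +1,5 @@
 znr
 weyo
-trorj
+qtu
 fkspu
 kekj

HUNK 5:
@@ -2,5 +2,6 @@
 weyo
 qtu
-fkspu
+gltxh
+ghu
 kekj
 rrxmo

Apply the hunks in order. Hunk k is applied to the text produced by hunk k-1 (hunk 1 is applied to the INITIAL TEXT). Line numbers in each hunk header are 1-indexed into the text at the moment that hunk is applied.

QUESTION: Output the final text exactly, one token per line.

Answer: znr
weyo
qtu
gltxh
ghu
kekj
rrxmo

Derivation:
Hunk 1: at line 4 remove [yds] add [zqxk] -> 8 lines: znr weyo iek slx abtv zqxk qebp rrxmo
Hunk 2: at line 4 remove [abtv,zqxk,qebp] add [fkspu,kekj] -> 7 lines: znr weyo iek slx fkspu kekj rrxmo
Hunk 3: at line 1 remove [iek,slx] add [trorj] -> 6 lines: znr weyo trorj fkspu kekj rrxmo
Hunk 4: at line 1 remove [trorj] add [qtu] -> 6 lines: znr weyo qtu fkspu kekj rrxmo
Hunk 5: at line 2 remove [fkspu] add [gltxh,ghu] -> 7 lines: znr weyo qtu gltxh ghu kekj rrxmo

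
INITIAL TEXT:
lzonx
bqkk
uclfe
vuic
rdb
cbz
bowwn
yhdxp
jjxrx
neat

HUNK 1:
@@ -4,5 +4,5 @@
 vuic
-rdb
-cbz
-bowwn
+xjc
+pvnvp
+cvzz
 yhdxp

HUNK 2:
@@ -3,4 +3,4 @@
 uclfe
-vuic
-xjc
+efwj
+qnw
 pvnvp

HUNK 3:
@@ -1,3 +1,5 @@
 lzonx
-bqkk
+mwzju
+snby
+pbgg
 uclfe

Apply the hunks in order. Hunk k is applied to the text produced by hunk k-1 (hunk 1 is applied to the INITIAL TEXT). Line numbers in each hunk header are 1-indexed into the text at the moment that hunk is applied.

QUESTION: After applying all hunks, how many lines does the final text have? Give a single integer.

Answer: 12

Derivation:
Hunk 1: at line 4 remove [rdb,cbz,bowwn] add [xjc,pvnvp,cvzz] -> 10 lines: lzonx bqkk uclfe vuic xjc pvnvp cvzz yhdxp jjxrx neat
Hunk 2: at line 3 remove [vuic,xjc] add [efwj,qnw] -> 10 lines: lzonx bqkk uclfe efwj qnw pvnvp cvzz yhdxp jjxrx neat
Hunk 3: at line 1 remove [bqkk] add [mwzju,snby,pbgg] -> 12 lines: lzonx mwzju snby pbgg uclfe efwj qnw pvnvp cvzz yhdxp jjxrx neat
Final line count: 12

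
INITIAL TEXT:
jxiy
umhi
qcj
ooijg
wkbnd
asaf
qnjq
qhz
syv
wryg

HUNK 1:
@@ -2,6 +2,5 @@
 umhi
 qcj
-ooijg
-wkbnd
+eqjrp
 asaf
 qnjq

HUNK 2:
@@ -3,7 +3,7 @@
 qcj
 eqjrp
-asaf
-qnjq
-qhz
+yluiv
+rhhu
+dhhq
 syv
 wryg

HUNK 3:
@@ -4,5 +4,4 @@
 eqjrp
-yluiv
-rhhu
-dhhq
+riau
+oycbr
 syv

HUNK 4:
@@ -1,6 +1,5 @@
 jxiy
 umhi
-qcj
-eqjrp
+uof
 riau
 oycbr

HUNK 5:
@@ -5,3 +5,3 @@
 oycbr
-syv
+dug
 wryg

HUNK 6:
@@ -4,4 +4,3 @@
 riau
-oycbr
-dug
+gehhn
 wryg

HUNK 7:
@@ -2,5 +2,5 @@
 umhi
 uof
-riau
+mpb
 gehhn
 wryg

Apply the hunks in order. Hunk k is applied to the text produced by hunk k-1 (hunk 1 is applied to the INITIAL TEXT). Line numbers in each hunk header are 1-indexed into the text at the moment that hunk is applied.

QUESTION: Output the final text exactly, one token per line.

Hunk 1: at line 2 remove [ooijg,wkbnd] add [eqjrp] -> 9 lines: jxiy umhi qcj eqjrp asaf qnjq qhz syv wryg
Hunk 2: at line 3 remove [asaf,qnjq,qhz] add [yluiv,rhhu,dhhq] -> 9 lines: jxiy umhi qcj eqjrp yluiv rhhu dhhq syv wryg
Hunk 3: at line 4 remove [yluiv,rhhu,dhhq] add [riau,oycbr] -> 8 lines: jxiy umhi qcj eqjrp riau oycbr syv wryg
Hunk 4: at line 1 remove [qcj,eqjrp] add [uof] -> 7 lines: jxiy umhi uof riau oycbr syv wryg
Hunk 5: at line 5 remove [syv] add [dug] -> 7 lines: jxiy umhi uof riau oycbr dug wryg
Hunk 6: at line 4 remove [oycbr,dug] add [gehhn] -> 6 lines: jxiy umhi uof riau gehhn wryg
Hunk 7: at line 2 remove [riau] add [mpb] -> 6 lines: jxiy umhi uof mpb gehhn wryg

Answer: jxiy
umhi
uof
mpb
gehhn
wryg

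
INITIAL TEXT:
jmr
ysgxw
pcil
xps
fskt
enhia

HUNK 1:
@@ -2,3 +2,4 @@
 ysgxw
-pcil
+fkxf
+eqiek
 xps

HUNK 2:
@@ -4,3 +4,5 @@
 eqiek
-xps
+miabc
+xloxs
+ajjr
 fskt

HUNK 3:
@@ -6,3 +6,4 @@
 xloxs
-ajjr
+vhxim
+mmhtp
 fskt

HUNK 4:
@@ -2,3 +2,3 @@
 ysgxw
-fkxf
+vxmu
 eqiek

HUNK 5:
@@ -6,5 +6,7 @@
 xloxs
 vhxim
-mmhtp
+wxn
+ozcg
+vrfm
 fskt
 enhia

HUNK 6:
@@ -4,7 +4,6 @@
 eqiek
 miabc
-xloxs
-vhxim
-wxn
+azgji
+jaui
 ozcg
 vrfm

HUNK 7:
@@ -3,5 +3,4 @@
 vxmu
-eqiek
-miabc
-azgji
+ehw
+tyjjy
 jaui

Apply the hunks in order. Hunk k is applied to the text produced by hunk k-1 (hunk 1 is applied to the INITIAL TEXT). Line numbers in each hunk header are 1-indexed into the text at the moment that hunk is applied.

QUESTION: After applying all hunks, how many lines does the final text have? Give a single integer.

Answer: 10

Derivation:
Hunk 1: at line 2 remove [pcil] add [fkxf,eqiek] -> 7 lines: jmr ysgxw fkxf eqiek xps fskt enhia
Hunk 2: at line 4 remove [xps] add [miabc,xloxs,ajjr] -> 9 lines: jmr ysgxw fkxf eqiek miabc xloxs ajjr fskt enhia
Hunk 3: at line 6 remove [ajjr] add [vhxim,mmhtp] -> 10 lines: jmr ysgxw fkxf eqiek miabc xloxs vhxim mmhtp fskt enhia
Hunk 4: at line 2 remove [fkxf] add [vxmu] -> 10 lines: jmr ysgxw vxmu eqiek miabc xloxs vhxim mmhtp fskt enhia
Hunk 5: at line 6 remove [mmhtp] add [wxn,ozcg,vrfm] -> 12 lines: jmr ysgxw vxmu eqiek miabc xloxs vhxim wxn ozcg vrfm fskt enhia
Hunk 6: at line 4 remove [xloxs,vhxim,wxn] add [azgji,jaui] -> 11 lines: jmr ysgxw vxmu eqiek miabc azgji jaui ozcg vrfm fskt enhia
Hunk 7: at line 3 remove [eqiek,miabc,azgji] add [ehw,tyjjy] -> 10 lines: jmr ysgxw vxmu ehw tyjjy jaui ozcg vrfm fskt enhia
Final line count: 10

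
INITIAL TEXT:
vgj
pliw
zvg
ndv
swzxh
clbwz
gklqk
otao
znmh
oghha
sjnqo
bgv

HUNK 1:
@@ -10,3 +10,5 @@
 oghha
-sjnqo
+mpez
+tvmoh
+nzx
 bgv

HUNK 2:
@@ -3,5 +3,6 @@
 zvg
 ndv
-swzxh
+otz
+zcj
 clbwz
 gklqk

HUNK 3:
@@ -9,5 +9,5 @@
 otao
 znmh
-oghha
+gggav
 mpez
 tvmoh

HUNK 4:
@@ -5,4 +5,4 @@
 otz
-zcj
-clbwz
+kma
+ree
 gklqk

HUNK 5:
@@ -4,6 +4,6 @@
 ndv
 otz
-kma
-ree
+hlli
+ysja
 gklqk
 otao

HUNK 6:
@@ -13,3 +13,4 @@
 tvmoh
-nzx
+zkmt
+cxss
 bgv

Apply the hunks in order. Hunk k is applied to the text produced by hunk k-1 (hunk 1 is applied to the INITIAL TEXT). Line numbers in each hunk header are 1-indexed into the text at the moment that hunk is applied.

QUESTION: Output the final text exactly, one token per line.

Hunk 1: at line 10 remove [sjnqo] add [mpez,tvmoh,nzx] -> 14 lines: vgj pliw zvg ndv swzxh clbwz gklqk otao znmh oghha mpez tvmoh nzx bgv
Hunk 2: at line 3 remove [swzxh] add [otz,zcj] -> 15 lines: vgj pliw zvg ndv otz zcj clbwz gklqk otao znmh oghha mpez tvmoh nzx bgv
Hunk 3: at line 9 remove [oghha] add [gggav] -> 15 lines: vgj pliw zvg ndv otz zcj clbwz gklqk otao znmh gggav mpez tvmoh nzx bgv
Hunk 4: at line 5 remove [zcj,clbwz] add [kma,ree] -> 15 lines: vgj pliw zvg ndv otz kma ree gklqk otao znmh gggav mpez tvmoh nzx bgv
Hunk 5: at line 4 remove [kma,ree] add [hlli,ysja] -> 15 lines: vgj pliw zvg ndv otz hlli ysja gklqk otao znmh gggav mpez tvmoh nzx bgv
Hunk 6: at line 13 remove [nzx] add [zkmt,cxss] -> 16 lines: vgj pliw zvg ndv otz hlli ysja gklqk otao znmh gggav mpez tvmoh zkmt cxss bgv

Answer: vgj
pliw
zvg
ndv
otz
hlli
ysja
gklqk
otao
znmh
gggav
mpez
tvmoh
zkmt
cxss
bgv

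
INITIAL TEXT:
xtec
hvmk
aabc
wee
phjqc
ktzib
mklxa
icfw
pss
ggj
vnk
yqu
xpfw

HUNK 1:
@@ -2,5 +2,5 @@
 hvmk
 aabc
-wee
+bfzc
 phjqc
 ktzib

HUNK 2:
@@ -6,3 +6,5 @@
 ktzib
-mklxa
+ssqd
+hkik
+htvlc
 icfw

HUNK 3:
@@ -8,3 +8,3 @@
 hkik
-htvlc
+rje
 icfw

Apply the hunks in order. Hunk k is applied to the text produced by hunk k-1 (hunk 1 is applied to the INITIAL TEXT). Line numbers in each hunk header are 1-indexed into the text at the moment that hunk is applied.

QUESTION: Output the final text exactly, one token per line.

Hunk 1: at line 2 remove [wee] add [bfzc] -> 13 lines: xtec hvmk aabc bfzc phjqc ktzib mklxa icfw pss ggj vnk yqu xpfw
Hunk 2: at line 6 remove [mklxa] add [ssqd,hkik,htvlc] -> 15 lines: xtec hvmk aabc bfzc phjqc ktzib ssqd hkik htvlc icfw pss ggj vnk yqu xpfw
Hunk 3: at line 8 remove [htvlc] add [rje] -> 15 lines: xtec hvmk aabc bfzc phjqc ktzib ssqd hkik rje icfw pss ggj vnk yqu xpfw

Answer: xtec
hvmk
aabc
bfzc
phjqc
ktzib
ssqd
hkik
rje
icfw
pss
ggj
vnk
yqu
xpfw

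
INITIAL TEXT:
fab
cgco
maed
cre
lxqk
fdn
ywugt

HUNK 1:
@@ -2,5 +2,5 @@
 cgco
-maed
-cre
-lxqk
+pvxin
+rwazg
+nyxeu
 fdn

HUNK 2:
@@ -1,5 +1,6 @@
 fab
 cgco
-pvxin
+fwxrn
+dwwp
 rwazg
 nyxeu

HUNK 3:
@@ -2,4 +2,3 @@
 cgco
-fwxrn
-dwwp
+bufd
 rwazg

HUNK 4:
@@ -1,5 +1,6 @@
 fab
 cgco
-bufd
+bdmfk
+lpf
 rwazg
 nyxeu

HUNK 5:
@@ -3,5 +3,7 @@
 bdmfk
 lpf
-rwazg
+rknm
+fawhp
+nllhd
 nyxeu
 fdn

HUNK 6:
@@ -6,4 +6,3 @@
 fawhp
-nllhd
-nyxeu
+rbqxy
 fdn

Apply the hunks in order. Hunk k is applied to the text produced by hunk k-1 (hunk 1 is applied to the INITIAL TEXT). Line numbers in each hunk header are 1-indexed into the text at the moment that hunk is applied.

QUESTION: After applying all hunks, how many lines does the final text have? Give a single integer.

Hunk 1: at line 2 remove [maed,cre,lxqk] add [pvxin,rwazg,nyxeu] -> 7 lines: fab cgco pvxin rwazg nyxeu fdn ywugt
Hunk 2: at line 1 remove [pvxin] add [fwxrn,dwwp] -> 8 lines: fab cgco fwxrn dwwp rwazg nyxeu fdn ywugt
Hunk 3: at line 2 remove [fwxrn,dwwp] add [bufd] -> 7 lines: fab cgco bufd rwazg nyxeu fdn ywugt
Hunk 4: at line 1 remove [bufd] add [bdmfk,lpf] -> 8 lines: fab cgco bdmfk lpf rwazg nyxeu fdn ywugt
Hunk 5: at line 3 remove [rwazg] add [rknm,fawhp,nllhd] -> 10 lines: fab cgco bdmfk lpf rknm fawhp nllhd nyxeu fdn ywugt
Hunk 6: at line 6 remove [nllhd,nyxeu] add [rbqxy] -> 9 lines: fab cgco bdmfk lpf rknm fawhp rbqxy fdn ywugt
Final line count: 9

Answer: 9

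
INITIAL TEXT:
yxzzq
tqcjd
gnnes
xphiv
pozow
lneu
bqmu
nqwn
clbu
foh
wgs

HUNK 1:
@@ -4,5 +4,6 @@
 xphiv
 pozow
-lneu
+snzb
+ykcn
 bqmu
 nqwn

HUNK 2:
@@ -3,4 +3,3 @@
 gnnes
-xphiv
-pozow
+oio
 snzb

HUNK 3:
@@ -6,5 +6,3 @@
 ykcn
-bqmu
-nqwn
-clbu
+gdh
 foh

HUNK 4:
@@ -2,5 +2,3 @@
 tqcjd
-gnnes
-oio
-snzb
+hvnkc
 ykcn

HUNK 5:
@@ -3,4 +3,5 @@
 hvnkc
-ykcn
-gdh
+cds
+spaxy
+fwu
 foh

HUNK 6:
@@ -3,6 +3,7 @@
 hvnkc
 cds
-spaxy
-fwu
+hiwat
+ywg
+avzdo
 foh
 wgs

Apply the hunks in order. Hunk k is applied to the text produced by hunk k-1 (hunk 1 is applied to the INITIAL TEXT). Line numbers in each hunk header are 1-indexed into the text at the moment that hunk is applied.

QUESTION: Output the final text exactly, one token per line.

Hunk 1: at line 4 remove [lneu] add [snzb,ykcn] -> 12 lines: yxzzq tqcjd gnnes xphiv pozow snzb ykcn bqmu nqwn clbu foh wgs
Hunk 2: at line 3 remove [xphiv,pozow] add [oio] -> 11 lines: yxzzq tqcjd gnnes oio snzb ykcn bqmu nqwn clbu foh wgs
Hunk 3: at line 6 remove [bqmu,nqwn,clbu] add [gdh] -> 9 lines: yxzzq tqcjd gnnes oio snzb ykcn gdh foh wgs
Hunk 4: at line 2 remove [gnnes,oio,snzb] add [hvnkc] -> 7 lines: yxzzq tqcjd hvnkc ykcn gdh foh wgs
Hunk 5: at line 3 remove [ykcn,gdh] add [cds,spaxy,fwu] -> 8 lines: yxzzq tqcjd hvnkc cds spaxy fwu foh wgs
Hunk 6: at line 3 remove [spaxy,fwu] add [hiwat,ywg,avzdo] -> 9 lines: yxzzq tqcjd hvnkc cds hiwat ywg avzdo foh wgs

Answer: yxzzq
tqcjd
hvnkc
cds
hiwat
ywg
avzdo
foh
wgs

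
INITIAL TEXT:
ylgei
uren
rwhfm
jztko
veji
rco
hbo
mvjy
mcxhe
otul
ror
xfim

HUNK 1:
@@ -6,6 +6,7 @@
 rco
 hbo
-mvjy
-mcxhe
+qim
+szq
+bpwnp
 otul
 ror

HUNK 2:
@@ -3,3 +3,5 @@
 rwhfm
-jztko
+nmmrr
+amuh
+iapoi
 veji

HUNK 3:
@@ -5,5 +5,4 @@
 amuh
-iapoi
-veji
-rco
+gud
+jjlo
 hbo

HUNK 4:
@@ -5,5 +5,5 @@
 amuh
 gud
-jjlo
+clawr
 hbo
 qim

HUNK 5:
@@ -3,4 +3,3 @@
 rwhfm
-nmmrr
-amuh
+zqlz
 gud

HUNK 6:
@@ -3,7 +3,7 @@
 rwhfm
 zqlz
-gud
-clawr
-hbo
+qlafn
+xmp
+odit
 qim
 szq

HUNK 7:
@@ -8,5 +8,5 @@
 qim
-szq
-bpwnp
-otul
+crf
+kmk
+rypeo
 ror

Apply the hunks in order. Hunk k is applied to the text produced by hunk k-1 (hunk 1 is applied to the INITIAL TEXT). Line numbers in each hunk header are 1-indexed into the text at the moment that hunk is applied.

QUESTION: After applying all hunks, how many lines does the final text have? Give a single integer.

Answer: 13

Derivation:
Hunk 1: at line 6 remove [mvjy,mcxhe] add [qim,szq,bpwnp] -> 13 lines: ylgei uren rwhfm jztko veji rco hbo qim szq bpwnp otul ror xfim
Hunk 2: at line 3 remove [jztko] add [nmmrr,amuh,iapoi] -> 15 lines: ylgei uren rwhfm nmmrr amuh iapoi veji rco hbo qim szq bpwnp otul ror xfim
Hunk 3: at line 5 remove [iapoi,veji,rco] add [gud,jjlo] -> 14 lines: ylgei uren rwhfm nmmrr amuh gud jjlo hbo qim szq bpwnp otul ror xfim
Hunk 4: at line 5 remove [jjlo] add [clawr] -> 14 lines: ylgei uren rwhfm nmmrr amuh gud clawr hbo qim szq bpwnp otul ror xfim
Hunk 5: at line 3 remove [nmmrr,amuh] add [zqlz] -> 13 lines: ylgei uren rwhfm zqlz gud clawr hbo qim szq bpwnp otul ror xfim
Hunk 6: at line 3 remove [gud,clawr,hbo] add [qlafn,xmp,odit] -> 13 lines: ylgei uren rwhfm zqlz qlafn xmp odit qim szq bpwnp otul ror xfim
Hunk 7: at line 8 remove [szq,bpwnp,otul] add [crf,kmk,rypeo] -> 13 lines: ylgei uren rwhfm zqlz qlafn xmp odit qim crf kmk rypeo ror xfim
Final line count: 13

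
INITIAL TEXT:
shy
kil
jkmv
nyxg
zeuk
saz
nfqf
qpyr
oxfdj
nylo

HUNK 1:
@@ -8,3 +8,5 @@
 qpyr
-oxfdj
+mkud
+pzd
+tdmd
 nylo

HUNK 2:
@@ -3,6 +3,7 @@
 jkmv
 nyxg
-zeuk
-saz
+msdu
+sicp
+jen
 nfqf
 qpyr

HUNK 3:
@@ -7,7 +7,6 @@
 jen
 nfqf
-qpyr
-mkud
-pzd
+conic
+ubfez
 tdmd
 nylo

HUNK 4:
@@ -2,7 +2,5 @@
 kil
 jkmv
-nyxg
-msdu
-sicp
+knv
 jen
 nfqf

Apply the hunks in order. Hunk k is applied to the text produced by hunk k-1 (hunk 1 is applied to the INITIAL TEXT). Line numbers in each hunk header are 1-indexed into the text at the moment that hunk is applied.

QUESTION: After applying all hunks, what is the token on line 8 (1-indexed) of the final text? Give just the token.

Answer: ubfez

Derivation:
Hunk 1: at line 8 remove [oxfdj] add [mkud,pzd,tdmd] -> 12 lines: shy kil jkmv nyxg zeuk saz nfqf qpyr mkud pzd tdmd nylo
Hunk 2: at line 3 remove [zeuk,saz] add [msdu,sicp,jen] -> 13 lines: shy kil jkmv nyxg msdu sicp jen nfqf qpyr mkud pzd tdmd nylo
Hunk 3: at line 7 remove [qpyr,mkud,pzd] add [conic,ubfez] -> 12 lines: shy kil jkmv nyxg msdu sicp jen nfqf conic ubfez tdmd nylo
Hunk 4: at line 2 remove [nyxg,msdu,sicp] add [knv] -> 10 lines: shy kil jkmv knv jen nfqf conic ubfez tdmd nylo
Final line 8: ubfez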